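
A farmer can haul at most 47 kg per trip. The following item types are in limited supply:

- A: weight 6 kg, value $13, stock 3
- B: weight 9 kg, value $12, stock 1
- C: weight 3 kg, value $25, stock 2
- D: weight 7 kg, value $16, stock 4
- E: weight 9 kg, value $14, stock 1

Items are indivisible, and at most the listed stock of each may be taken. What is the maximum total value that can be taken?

Top feasible selections:
- 2×A + 2×C + 4×D: weight 46, value 140
- 3×A + 2×C + 3×D: weight 45, value 137
Best: $140.

$140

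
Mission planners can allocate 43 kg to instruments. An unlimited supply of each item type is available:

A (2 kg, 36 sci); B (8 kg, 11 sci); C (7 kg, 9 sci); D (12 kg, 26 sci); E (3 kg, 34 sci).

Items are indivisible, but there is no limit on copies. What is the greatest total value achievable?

Best value-per-unit is A at 36/2, and filling with it alone uses mass 21×2=42. No mix of the others beats 21×36 = 756.

756 sci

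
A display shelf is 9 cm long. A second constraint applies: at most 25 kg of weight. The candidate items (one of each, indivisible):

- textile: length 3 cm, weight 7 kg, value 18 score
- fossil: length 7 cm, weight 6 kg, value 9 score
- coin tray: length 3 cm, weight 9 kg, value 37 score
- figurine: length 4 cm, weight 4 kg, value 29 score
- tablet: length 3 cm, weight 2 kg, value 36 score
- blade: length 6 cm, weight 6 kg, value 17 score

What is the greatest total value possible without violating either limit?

91 score

Feasible sets respecting both limits:
- textile+coin tray+tablet: length 9, weight 18, value 91
- coin tray+tablet: length 6, weight 11, value 73
- coin tray+figurine: length 7, weight 13, value 66
- figurine+tablet: length 7, weight 6, value 65
Best: 91 score.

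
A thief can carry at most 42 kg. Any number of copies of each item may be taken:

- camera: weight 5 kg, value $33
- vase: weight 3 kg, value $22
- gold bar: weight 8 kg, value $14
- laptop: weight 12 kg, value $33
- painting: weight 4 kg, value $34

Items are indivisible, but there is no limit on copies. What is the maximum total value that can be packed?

Best value-per-unit is painting at 34/4; filling with it alone gives 10×34 = 340.
Optimal mix: 2×vase + 9×painting → weight 42, value 350.

$350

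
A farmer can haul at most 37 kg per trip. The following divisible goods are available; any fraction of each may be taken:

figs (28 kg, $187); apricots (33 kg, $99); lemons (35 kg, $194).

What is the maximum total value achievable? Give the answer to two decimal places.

Take in order of value per unit:
- figs (187/28 per unit): all 28 → value 187, running total 187.00
- lemons (194/35 per unit): 9 of 35 → value 9×194/35 = 49.8857, running total 236.89
Total 236.89.

236.89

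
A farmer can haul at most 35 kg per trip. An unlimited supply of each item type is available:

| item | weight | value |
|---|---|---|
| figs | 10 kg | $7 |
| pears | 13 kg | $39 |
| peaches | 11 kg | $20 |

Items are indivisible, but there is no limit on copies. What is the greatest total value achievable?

$79

Best value-per-unit is pears at 39/13; filling with it alone gives 2×39 = 78.
Optimal mix: 1×pears + 2×peaches → weight 35, value 79.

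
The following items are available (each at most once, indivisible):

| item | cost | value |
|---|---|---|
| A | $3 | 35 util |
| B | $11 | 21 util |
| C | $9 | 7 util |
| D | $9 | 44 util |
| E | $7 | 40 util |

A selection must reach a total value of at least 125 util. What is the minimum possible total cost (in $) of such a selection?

28

Subsets with value ≥ 125, sorted by total cost:
- A+C+D+E: cost 28, value 126
- A+B+D+E: cost 30, value 140
Minimum cost: 28 $.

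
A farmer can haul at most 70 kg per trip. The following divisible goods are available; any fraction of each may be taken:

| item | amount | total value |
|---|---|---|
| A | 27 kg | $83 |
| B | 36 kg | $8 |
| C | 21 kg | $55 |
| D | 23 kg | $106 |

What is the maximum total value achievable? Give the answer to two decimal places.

241.38

Take in order of value per unit:
- D (106/23 per unit): all 23 → value 106, running total 106.00
- A (83/27 per unit): all 27 → value 83, running total 189.00
- C (55/21 per unit): 20 of 21 → value 20×55/21 = 52.3810, running total 241.38
Total 241.38.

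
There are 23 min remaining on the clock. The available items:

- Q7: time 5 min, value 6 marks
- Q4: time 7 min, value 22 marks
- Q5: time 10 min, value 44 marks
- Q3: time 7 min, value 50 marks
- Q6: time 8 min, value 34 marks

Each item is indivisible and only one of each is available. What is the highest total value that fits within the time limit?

106 marks

This is a 0/1 knapsack; check combinations near the capacity.
- Q4+Q3+Q6: time 7+7+8=22, value 22+50+34=106
- Q7+Q5+Q3: time 5+10+7=22, value 6+44+50=100
- Q5+Q3: time 10+7=17, value 44+50=94
- Q7+Q3+Q6: time 5+7+8=20, value 6+50+34=90
Best: 106 marks.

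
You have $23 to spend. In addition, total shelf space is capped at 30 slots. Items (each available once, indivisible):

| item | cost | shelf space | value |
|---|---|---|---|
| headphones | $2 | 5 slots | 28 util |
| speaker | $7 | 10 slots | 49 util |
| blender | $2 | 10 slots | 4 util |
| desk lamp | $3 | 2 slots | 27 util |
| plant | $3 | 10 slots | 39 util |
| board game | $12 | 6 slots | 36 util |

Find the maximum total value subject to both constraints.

Feasible sets respecting both limits:
- headphones+speaker+desk lamp+plant: cost 15, shelf space 27, value 143
- headphones+desk lamp+plant+board game: cost 20, shelf space 23, value 130
- speaker+plant+board game: cost 22, shelf space 26, value 124
Best: 143 util.

143 util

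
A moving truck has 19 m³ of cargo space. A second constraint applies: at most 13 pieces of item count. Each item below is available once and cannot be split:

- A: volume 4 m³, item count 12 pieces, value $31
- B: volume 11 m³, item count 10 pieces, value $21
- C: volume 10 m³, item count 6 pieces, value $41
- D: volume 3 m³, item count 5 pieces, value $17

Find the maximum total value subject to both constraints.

$58

Feasible sets respecting both limits:
- C+D: volume 13, item count 11, value 58
- C: volume 10, item count 6, value 41
- A: volume 4, item count 12, value 31
Best: $58.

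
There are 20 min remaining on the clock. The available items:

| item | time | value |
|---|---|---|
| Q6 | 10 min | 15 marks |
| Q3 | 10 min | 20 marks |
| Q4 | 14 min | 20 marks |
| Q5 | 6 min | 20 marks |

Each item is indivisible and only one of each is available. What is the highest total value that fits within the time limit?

This is a 0/1 knapsack; check combinations near the capacity.
- Q3+Q5: time 10+6=16, value 20+20=40
- Q4+Q5: time 14+6=20, value 20+20=40
- Q6+Q5: time 10+6=16, value 15+20=35
Best: 40 marks.

40 marks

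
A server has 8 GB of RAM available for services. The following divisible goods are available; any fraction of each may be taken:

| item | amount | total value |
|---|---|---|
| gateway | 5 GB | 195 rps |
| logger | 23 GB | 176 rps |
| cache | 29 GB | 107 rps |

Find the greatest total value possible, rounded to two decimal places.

Take in order of value per unit:
- gateway (195/5 per unit): all 5 → value 195, running total 195.00
- logger (176/23 per unit): 3 of 23 → value 3×176/23 = 22.9565, running total 217.96
Total 217.96.

217.96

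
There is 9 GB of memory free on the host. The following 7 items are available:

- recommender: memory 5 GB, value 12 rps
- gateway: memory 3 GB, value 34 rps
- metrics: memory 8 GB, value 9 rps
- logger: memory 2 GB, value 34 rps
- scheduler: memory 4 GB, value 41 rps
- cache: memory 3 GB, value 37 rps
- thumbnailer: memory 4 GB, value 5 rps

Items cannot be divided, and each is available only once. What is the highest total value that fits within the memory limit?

Check high-value combinations within 9 GB:
- logger+scheduler+cache: memory 2+4+3=9, value 34+41+37=112
- gateway+logger+scheduler: memory 3+2+4=9, value 34+34+41=109
- gateway+logger+cache: memory 3+2+3=8, value 34+34+37=105
- scheduler+cache: memory 4+3=7, value 41+37=78
- logger+cache+thumbnailer: memory 2+3+4=9, value 34+37+5=76
Best: 112 rps.

112 rps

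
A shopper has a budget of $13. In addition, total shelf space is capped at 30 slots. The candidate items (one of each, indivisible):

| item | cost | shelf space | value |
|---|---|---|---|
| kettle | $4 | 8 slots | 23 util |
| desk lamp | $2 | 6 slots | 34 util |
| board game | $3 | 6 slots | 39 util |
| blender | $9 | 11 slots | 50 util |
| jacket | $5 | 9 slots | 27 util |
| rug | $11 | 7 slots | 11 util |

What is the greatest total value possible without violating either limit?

100 util

Feasible sets respecting both limits:
- desk lamp+board game+jacket: cost 10, shelf space 21, value 100
- kettle+desk lamp+board game: cost 9, shelf space 20, value 96
- board game+blender: cost 12, shelf space 17, value 89
- kettle+board game+jacket: cost 12, shelf space 23, value 89
Best: 100 util.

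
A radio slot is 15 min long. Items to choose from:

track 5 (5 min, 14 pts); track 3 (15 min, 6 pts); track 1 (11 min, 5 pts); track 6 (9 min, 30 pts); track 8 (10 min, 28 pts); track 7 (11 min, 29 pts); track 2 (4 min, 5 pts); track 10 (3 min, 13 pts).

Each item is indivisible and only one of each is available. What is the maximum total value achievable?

44 pts

Check high-value combinations within 15 min:
- track 5+track 6: duration 5+9=14, value 14+30=44
- track 6+track 10: duration 9+3=12, value 30+13=43
- track 7+track 10: duration 11+3=14, value 29+13=42
Best: 44 pts.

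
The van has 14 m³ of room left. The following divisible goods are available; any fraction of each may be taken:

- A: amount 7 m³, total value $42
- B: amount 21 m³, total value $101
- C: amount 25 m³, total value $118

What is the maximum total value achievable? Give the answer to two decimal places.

Take in order of value per unit:
- A (42/7 per unit): all 7 → value 42, running total 42.00
- B (101/21 per unit): 7 of 21 → value 7×101/21 = 33.6667, running total 75.67
Total 75.67.

75.67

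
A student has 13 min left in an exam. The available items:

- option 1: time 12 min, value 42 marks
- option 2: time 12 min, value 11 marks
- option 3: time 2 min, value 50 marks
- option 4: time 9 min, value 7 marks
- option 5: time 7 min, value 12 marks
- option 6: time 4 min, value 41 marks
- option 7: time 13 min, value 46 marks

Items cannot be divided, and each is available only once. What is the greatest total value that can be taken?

103 marks

Check high-value combinations within 13 min:
- option 3+option 5+option 6: time 2+7+4=13, value 50+12+41=103
- option 3+option 6: time 2+4=6, value 50+41=91
- option 3+option 5: time 2+7=9, value 50+12=62
- option 3+option 4: time 2+9=11, value 50+7=57
Best: 103 marks.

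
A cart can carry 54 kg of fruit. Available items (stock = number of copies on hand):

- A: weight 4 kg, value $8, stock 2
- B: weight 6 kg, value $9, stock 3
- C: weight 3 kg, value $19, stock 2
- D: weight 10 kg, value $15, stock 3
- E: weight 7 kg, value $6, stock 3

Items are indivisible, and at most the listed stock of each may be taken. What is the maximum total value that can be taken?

$111

Top feasible selections:
- 2×A + 3×B + 2×C + 2×D: weight 52, value 111
- 3×B + 2×C + 3×D: weight 54, value 110
- 1×A + 2×B + 2×C + 3×D: weight 52, value 109
Best: $111.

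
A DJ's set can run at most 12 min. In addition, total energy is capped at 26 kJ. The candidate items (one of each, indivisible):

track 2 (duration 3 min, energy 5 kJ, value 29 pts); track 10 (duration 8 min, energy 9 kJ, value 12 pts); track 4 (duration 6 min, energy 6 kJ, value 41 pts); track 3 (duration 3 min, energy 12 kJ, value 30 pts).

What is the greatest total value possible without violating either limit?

Feasible sets respecting both limits:
- track 2+track 4+track 3: duration 12, energy 23, value 100
- track 4+track 3: duration 9, energy 18, value 71
- track 2+track 4: duration 9, energy 11, value 70
- track 2+track 3: duration 6, energy 17, value 59
Best: 100 pts.

100 pts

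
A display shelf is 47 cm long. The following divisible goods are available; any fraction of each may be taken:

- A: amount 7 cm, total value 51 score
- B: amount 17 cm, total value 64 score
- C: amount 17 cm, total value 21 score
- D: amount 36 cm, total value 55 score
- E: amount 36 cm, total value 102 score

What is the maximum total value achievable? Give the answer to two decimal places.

180.17

Take in order of value per unit:
- A (51/7 per unit): all 7 → value 51, running total 51.00
- B (64/17 per unit): all 17 → value 64, running total 115.00
- E (102/36 per unit): 23 of 36 → value 23×102/36 = 65.1667, running total 180.17
Total 180.17.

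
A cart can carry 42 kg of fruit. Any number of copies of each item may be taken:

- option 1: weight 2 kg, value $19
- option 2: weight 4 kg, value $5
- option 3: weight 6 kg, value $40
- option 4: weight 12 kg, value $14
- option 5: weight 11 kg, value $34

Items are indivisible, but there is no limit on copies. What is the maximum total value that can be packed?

$399

Best value-per-unit is option 1 at 19/2, and filling with it alone uses weight 21×2=42. No mix of the others beats 21×19 = 399.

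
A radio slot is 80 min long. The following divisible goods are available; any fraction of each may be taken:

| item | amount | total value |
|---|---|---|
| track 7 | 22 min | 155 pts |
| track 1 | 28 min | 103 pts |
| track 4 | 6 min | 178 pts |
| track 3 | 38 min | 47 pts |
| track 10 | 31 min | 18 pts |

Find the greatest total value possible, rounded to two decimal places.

Take in order of value per unit:
- track 4 (178/6 per unit): all 6 → value 178, running total 178.00
- track 7 (155/22 per unit): all 22 → value 155, running total 333.00
- track 1 (103/28 per unit): all 28 → value 103, running total 436.00
- track 3 (47/38 per unit): 24 of 38 → value 24×47/38 = 29.6842, running total 465.68
Total 465.68.

465.68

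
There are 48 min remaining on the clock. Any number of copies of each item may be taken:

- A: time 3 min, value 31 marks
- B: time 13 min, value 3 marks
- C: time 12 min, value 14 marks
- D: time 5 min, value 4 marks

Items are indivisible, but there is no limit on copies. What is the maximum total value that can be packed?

496 marks

Best value-per-unit is A at 31/3, and filling with it alone uses time 16×3=48. No mix of the others beats 16×31 = 496.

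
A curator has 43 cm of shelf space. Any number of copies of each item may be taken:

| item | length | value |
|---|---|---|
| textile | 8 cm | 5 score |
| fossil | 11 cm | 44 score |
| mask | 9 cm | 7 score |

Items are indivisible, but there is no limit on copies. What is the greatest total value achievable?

Best value-per-unit is fossil at 44/11; filling with it alone gives 3×44 = 132.
Optimal mix: 3×fossil + 1×mask → length 42, value 139.

139 score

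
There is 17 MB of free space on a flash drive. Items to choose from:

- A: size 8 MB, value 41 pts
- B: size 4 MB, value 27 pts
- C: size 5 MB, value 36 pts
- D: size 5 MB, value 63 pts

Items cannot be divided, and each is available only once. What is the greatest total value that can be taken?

131 pts

Check high-value combinations within 17 MB:
- A+B+D: size 8+4+5=17, value 41+27+63=131
- B+C+D: size 4+5+5=14, value 27+36+63=126
- A+D: size 8+5=13, value 41+63=104
Best: 131 pts.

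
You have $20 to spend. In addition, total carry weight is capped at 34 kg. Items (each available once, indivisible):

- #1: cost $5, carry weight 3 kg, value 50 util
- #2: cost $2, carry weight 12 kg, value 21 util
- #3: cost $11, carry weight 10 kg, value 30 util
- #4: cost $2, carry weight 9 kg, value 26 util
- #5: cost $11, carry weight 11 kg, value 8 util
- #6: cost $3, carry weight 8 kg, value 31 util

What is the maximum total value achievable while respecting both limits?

Feasible sets respecting both limits:
- #1+#2+#4+#6: cost 12, carry weight 32, value 128
- #1+#2+#3+#4: cost 20, carry weight 34, value 127
- #1+#3+#6: cost 19, carry weight 21, value 111
- #1+#4+#6: cost 10, carry weight 20, value 107
Best: 128 util.

128 util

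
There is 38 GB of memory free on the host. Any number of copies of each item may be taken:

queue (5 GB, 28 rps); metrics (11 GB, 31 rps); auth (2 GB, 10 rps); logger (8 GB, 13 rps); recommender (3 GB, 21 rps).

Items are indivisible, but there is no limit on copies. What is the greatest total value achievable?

262 rps

Best value-per-unit is recommender at 21/3; filling with it alone gives 12×21 = 252.
Optimal mix: 1×auth + 12×recommender → memory 38, value 262.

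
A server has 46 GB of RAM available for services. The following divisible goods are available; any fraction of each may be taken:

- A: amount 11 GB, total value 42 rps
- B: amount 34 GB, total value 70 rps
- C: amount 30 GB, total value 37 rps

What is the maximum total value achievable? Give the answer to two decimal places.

Take in order of value per unit:
- A (42/11 per unit): all 11 → value 42, running total 42.00
- B (70/34 per unit): all 34 → value 70, running total 112.00
- C (37/30 per unit): 1 of 30 → value 1×37/30 = 1.2333, running total 113.23
Total 113.23.

113.23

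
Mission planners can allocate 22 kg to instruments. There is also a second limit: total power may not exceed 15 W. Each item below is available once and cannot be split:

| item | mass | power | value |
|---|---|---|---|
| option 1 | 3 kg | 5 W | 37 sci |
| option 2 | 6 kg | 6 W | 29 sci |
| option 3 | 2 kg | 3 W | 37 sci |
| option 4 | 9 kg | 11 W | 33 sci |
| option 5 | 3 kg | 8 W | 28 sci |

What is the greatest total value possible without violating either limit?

103 sci

Feasible sets respecting both limits:
- option 1+option 2+option 3: mass 11, power 14, value 103
- option 1+option 3: mass 5, power 8, value 74
- option 3+option 4: mass 11, power 14, value 70
- option 1+option 2: mass 9, power 11, value 66
Best: 103 sci.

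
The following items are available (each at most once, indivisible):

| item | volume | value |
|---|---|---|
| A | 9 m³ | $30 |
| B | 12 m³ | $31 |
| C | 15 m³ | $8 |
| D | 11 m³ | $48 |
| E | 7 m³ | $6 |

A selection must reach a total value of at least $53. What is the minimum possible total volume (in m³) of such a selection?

Subsets with value ≥ 53, sorted by total volume:
- D+E: volume 18, value 54
- A+D: volume 20, value 78
- A+B: volume 21, value 61
Minimum volume: 18 m³.

18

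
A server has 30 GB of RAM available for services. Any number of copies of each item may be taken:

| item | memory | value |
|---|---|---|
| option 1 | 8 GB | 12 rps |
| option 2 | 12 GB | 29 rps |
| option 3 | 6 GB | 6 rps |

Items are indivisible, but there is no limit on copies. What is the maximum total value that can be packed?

64 rps

Best value-per-unit is option 2 at 29/12; filling with it alone gives 2×29 = 58.
Optimal mix: 2×option 2 + 1×option 3 → memory 30, value 64.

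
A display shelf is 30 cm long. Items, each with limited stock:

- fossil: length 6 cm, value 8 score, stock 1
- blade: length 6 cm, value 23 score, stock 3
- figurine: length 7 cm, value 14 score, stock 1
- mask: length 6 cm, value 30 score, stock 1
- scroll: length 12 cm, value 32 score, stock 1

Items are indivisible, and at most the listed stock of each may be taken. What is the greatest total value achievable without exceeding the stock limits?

Best selections within length 30 and stock limits:
- 2×blade + 1×mask + 1×scroll: length 30, value 108
- 1×fossil + 3×blade + 1×mask: length 30, value 107
- 3×blade + 1×scroll: length 30, value 101
- 3×blade + 1×mask: length 24, value 99
Best: 108 score.

108 score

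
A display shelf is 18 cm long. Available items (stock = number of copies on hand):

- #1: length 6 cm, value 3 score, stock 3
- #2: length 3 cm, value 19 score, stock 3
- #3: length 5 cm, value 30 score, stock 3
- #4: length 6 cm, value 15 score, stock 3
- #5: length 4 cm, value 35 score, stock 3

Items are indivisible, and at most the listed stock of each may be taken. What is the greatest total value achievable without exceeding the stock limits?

143 score

Top feasible selections:
- 2×#2 + 3×#5: length 18, value 143
- 1×#3 + 3×#5: length 17, value 135
- 2×#3 + 2×#5: length 18, value 130
Best: 143 score.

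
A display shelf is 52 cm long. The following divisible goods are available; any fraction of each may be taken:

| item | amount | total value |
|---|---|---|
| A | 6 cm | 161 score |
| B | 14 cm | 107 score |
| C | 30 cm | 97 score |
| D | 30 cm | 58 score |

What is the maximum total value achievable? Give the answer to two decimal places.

368.87

Take in order of value per unit:
- A (161/6 per unit): all 6 → value 161, running total 161.00
- B (107/14 per unit): all 14 → value 107, running total 268.00
- C (97/30 per unit): all 30 → value 97, running total 365.00
- D (58/30 per unit): 2 of 30 → value 2×58/30 = 3.8667, running total 368.87
Total 368.87.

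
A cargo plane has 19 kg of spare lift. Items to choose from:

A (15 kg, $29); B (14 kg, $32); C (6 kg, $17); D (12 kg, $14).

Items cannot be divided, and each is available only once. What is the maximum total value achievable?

$32

Check high-value combinations within 19 kg:
- B: weight 14, value 32
- C+D: weight 6+12=18, value 17+14=31
- A: weight 15, value 29
- C: weight 6, value 17
- D: weight 12, value 14
Best: $32.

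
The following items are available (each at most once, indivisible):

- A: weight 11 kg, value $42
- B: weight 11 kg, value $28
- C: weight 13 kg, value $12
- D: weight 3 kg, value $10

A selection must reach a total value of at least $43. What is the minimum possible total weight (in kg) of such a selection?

Subsets with value ≥ 43, sorted by total weight:
- A+D: weight 14, value 52
- A+B: weight 22, value 70
- A+C: weight 24, value 54
Minimum weight: 14 kg.

14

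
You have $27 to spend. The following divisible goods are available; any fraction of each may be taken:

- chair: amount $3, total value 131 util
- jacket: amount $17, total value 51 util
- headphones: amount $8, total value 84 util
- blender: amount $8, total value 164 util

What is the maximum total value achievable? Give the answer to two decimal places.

403.00

Take in order of value per unit:
- chair (131/3 per unit): all 3 → value 131, running total 131.00
- blender (164/8 per unit): all 8 → value 164, running total 295.00
- headphones (84/8 per unit): all 8 → value 84, running total 379.00
- jacket (51/17 per unit): 8 of 17 → value 8×51/17 = 24.0000, running total 403.00
Total 403.00.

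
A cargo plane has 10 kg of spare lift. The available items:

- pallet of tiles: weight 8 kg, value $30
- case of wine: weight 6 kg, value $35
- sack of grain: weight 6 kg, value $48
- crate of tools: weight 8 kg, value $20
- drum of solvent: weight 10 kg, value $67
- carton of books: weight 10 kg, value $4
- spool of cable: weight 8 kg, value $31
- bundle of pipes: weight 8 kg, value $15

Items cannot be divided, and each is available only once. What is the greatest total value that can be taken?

This is a 0/1 knapsack; check combinations near the capacity.
- drum of solvent: weight 10, value 67
- sack of grain: weight 6, value 48
- case of wine: weight 6, value 35
- spool of cable: weight 8, value 31
Best: $67.

$67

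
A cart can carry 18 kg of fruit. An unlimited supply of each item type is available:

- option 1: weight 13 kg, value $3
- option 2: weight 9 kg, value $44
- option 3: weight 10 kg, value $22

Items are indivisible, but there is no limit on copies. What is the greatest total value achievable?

Best value-per-unit is option 2 at 44/9, and filling with it alone uses weight 2×9=18. No mix of the others beats 2×44 = 88.

$88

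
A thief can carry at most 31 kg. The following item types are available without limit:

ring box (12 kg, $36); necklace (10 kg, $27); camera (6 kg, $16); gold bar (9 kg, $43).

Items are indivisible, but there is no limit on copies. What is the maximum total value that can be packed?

Best value-per-unit is gold bar at 43/9, and filling with it alone uses weight 3×9=27. No mix of the others beats 3×43 = 129.

$129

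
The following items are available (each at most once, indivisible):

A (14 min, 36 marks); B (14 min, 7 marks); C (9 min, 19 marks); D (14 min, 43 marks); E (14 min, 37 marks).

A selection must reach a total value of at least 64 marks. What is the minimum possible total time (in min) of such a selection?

28

Subsets with value ≥ 64, sorted by total time:
- D+E: time 28, value 80
- A+D: time 28, value 79
- A+E: time 28, value 73
Minimum time: 28 min.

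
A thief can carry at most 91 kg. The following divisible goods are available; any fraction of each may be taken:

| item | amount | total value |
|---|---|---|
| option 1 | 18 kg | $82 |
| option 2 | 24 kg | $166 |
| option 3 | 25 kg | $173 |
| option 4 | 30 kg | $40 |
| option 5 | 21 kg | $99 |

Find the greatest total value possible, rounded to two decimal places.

Take in order of value per unit:
- option 3 (173/25 per unit): all 25 → value 173, running total 173.00
- option 2 (166/24 per unit): all 24 → value 166, running total 339.00
- option 5 (99/21 per unit): all 21 → value 99, running total 438.00
- option 1 (82/18 per unit): all 18 → value 82, running total 520.00
- option 4 (40/30 per unit): 3 of 30 → value 3×40/30 = 4.0000, running total 524.00
Total 524.00.

524.00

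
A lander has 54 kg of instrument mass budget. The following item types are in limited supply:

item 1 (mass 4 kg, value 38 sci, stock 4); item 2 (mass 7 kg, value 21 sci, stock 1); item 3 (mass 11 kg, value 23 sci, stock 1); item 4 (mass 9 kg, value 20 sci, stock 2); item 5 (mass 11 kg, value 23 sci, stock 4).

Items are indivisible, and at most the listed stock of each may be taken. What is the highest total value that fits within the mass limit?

239 sci

Top feasible selections:
- 4×item 1 + 1×item 2 + 1×item 4 + 2×item 5: mass 54, value 239
- 4×item 1 + 1×item 2 + 1×item 3 + 1×item 4 + 1×item 5: mass 54, value 239
Best: 239 sci.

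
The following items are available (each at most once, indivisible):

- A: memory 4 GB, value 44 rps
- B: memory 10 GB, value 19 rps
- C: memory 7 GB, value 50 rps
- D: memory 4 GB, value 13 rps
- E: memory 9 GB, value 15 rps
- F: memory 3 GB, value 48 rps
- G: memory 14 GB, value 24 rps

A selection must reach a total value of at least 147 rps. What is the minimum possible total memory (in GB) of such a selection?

Subsets with value ≥ 147, sorted by total memory:
- A+C+D+F: memory 18, value 155
- A+C+E+F: memory 23, value 157
Minimum memory: 18 GB.

18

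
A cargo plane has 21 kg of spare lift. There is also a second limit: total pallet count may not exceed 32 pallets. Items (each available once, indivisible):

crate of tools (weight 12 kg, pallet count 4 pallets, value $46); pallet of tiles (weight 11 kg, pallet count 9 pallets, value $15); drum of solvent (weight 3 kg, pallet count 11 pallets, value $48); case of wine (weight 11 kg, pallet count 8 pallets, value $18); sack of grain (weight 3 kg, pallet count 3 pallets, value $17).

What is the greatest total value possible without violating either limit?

Feasible sets respecting both limits:
- crate of tools+drum of solvent+sack of grain: weight 18, pallet count 18, value 111
- crate of tools+drum of solvent: weight 15, pallet count 15, value 94
- drum of solvent+case of wine+sack of grain: weight 17, pallet count 22, value 83
Best: $111.

$111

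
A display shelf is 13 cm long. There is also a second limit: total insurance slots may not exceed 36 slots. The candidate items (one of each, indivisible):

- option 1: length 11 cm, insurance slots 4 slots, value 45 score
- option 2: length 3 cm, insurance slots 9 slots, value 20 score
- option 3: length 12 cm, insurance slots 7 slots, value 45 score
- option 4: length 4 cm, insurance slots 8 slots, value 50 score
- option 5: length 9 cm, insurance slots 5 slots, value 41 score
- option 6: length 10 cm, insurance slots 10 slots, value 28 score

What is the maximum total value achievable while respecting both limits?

Feasible sets respecting both limits:
- option 4+option 5: length 13, insurance slots 13, value 91
- option 2+option 4: length 7, insurance slots 17, value 70
- option 2+option 5: length 12, insurance slots 14, value 61
Best: 91 score.

91 score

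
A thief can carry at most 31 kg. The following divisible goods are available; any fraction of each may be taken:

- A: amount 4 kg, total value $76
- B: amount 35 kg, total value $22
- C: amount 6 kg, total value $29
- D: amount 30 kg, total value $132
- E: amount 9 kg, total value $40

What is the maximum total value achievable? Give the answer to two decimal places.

197.80

Take in order of value per unit:
- A (76/4 per unit): all 4 → value 76, running total 76.00
- C (29/6 per unit): all 6 → value 29, running total 105.00
- E (40/9 per unit): all 9 → value 40, running total 145.00
- D (132/30 per unit): 12 of 30 → value 12×132/30 = 52.8000, running total 197.80
Total 197.80.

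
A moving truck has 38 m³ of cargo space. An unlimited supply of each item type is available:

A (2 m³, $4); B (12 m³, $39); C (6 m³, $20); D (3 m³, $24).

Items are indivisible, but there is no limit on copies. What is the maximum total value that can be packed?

Best value-per-unit is D at 24/3; filling with it alone gives 12×24 = 288.
Optimal mix: 1×A + 12×D → volume 38, value 292.

$292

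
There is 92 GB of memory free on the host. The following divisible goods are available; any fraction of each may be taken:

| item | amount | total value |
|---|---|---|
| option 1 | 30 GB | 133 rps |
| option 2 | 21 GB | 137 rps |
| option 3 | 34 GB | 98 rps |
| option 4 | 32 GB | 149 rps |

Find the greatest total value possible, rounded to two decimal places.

444.94

Take in order of value per unit:
- option 2 (137/21 per unit): all 21 → value 137, running total 137.00
- option 4 (149/32 per unit): all 32 → value 149, running total 286.00
- option 1 (133/30 per unit): all 30 → value 133, running total 419.00
- option 3 (98/34 per unit): 9 of 34 → value 9×98/34 = 25.9412, running total 444.94
Total 444.94.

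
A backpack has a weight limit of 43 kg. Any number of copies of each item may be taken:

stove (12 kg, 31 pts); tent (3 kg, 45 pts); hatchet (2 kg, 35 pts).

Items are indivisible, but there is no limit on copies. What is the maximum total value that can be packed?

745 pts

Best value-per-unit is hatchet at 35/2; filling with it alone gives 21×35 = 735.
Optimal mix: 1×tent + 20×hatchet → weight 43, value 745.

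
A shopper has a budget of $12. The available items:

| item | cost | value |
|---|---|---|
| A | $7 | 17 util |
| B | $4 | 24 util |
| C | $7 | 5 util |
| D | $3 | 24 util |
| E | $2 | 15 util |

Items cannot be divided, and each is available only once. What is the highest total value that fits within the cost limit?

Check high-value combinations within $12:
- B+D+E: cost 4+3+2=9, value 24+24+15=63
- A+D+E: cost 7+3+2=12, value 17+24+15=56
- B+D: cost 4+3=7, value 24+24=48
- C+D+E: cost 7+3+2=12, value 5+24+15=44
- A+D: cost 7+3=10, value 17+24=41
Best: 63 util.

63 util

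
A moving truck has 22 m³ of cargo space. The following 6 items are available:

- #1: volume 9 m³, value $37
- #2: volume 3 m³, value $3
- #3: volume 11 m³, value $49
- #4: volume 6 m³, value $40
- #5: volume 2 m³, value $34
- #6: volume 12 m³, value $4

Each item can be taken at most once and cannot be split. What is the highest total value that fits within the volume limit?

Check high-value combinations within 22 m³:
- #2+#3+#4+#5: volume 3+11+6+2=22, value 3+49+40+34=126
- #3+#4+#5: volume 11+6+2=19, value 49+40+34=123
- #1+#3+#5: volume 9+11+2=22, value 37+49+34=120
- #1+#2+#4+#5: volume 9+3+6+2=20, value 37+3+40+34=114
- #1+#4+#5: volume 9+6+2=17, value 37+40+34=111
Best: $126.

$126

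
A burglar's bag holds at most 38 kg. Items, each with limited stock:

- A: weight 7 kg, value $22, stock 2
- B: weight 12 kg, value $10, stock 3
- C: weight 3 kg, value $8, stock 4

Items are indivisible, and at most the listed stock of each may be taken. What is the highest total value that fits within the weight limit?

$86

Top feasible selections:
- 2×A + 1×B + 4×C: weight 38, value 86
- 2×A + 1×B + 3×C: weight 35, value 78
- 2×A + 4×C: weight 26, value 76
Best: $86.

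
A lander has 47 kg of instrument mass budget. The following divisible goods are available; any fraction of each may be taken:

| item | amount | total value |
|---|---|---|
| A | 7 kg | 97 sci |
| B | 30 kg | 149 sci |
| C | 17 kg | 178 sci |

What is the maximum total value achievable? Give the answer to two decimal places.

389.23

Take in order of value per unit:
- A (97/7 per unit): all 7 → value 97, running total 97.00
- C (178/17 per unit): all 17 → value 178, running total 275.00
- B (149/30 per unit): 23 of 30 → value 23×149/30 = 114.2333, running total 389.23
Total 389.23.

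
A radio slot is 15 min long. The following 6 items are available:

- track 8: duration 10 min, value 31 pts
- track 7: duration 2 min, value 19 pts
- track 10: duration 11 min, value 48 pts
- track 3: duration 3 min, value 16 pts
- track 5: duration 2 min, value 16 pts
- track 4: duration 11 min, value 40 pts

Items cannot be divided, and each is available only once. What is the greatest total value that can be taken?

Check high-value combinations within 15 min:
- track 7+track 10+track 5: duration 2+11+2=15, value 19+48+16=83
- track 7+track 5+track 4: duration 2+2+11=15, value 19+16+40=75
- track 7+track 10: duration 2+11=13, value 19+48=67
Best: 83 pts.

83 pts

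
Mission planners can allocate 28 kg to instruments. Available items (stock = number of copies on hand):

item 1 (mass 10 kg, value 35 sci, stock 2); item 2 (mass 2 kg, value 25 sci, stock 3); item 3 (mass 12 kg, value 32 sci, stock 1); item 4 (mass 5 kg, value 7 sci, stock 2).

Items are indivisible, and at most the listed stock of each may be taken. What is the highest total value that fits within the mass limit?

145 sci

Top feasible selections:
- 2×item 1 + 3×item 2: mass 26, value 145
- 1×item 1 + 3×item 2 + 1×item 3: mass 28, value 142
- 1×item 1 + 3×item 2 + 2×item 4: mass 26, value 124
- 3×item 2 + 1×item 3 + 2×item 4: mass 28, value 121
Best: 145 sci.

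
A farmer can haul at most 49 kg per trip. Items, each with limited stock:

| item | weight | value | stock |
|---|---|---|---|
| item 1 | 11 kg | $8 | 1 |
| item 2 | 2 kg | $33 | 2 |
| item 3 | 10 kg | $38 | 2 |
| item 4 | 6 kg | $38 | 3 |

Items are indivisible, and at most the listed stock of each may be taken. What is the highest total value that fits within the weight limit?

Best selections within weight 49 and stock limits:
- 2×item 2 + 2×item 3 + 3×item 4: weight 42, value 256
- 1×item 1 + 2×item 2 + 1×item 3 + 3×item 4: weight 43, value 226
- 1×item 1 + 2×item 2 + 2×item 3 + 2×item 4: weight 47, value 226
- 1×item 2 + 2×item 3 + 3×item 4: weight 40, value 223
Best: $256.

$256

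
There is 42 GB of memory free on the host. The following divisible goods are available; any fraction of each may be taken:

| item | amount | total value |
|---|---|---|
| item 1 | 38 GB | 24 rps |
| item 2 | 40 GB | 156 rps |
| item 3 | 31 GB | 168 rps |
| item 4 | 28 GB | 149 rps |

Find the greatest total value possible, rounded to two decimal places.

Take in order of value per unit:
- item 3 (168/31 per unit): all 31 → value 168, running total 168.00
- item 4 (149/28 per unit): 11 of 28 → value 11×149/28 = 58.5357, running total 226.54
Total 226.54.

226.54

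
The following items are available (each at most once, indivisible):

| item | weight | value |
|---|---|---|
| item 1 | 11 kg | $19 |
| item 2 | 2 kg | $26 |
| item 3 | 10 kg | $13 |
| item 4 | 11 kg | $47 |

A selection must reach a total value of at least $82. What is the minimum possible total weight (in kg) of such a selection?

23

Subsets with value ≥ 82, sorted by total weight:
- item 2+item 3+item 4: weight 23, value 86
- item 1+item 2+item 4: weight 24, value 92
Minimum weight: 23 kg.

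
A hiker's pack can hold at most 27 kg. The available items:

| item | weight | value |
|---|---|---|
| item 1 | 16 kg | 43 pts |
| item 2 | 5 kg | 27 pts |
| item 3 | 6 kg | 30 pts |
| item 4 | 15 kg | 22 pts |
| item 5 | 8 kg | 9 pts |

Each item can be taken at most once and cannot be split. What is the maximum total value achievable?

Check high-value combinations within 27 kg:
- item 1+item 2+item 3: weight 16+5+6=27, value 43+27+30=100
- item 2+item 3+item 4: weight 5+6+15=26, value 27+30+22=79
- item 1+item 3: weight 16+6=22, value 43+30=73
- item 1+item 2: weight 16+5=21, value 43+27=70
- item 2+item 3+item 5: weight 5+6+8=19, value 27+30+9=66
Best: 100 pts.

100 pts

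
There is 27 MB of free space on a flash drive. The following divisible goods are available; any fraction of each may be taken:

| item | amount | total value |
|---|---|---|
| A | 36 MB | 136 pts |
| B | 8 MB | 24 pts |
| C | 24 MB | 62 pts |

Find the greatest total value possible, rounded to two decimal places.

102.00

Take in order of value per unit:
- A (136/36 per unit): 27 of 36 → value 27×136/36 = 102.0000, running total 102.00
Total 102.00.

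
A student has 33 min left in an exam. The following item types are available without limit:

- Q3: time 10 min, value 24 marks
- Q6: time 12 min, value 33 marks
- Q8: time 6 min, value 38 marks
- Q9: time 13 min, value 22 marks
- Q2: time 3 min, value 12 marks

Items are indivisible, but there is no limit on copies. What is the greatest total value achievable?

202 marks

Best value-per-unit is Q8 at 38/6; filling with it alone gives 5×38 = 190.
Optimal mix: 5×Q8 + 1×Q2 → time 33, value 202.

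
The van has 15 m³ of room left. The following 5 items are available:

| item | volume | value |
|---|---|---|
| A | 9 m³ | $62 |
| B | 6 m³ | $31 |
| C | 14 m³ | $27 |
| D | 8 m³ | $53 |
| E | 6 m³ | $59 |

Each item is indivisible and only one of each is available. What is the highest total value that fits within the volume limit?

$121

Check high-value combinations within 15 m³:
- A+E: volume 9+6=15, value 62+59=121
- D+E: volume 8+6=14, value 53+59=112
- A+B: volume 9+6=15, value 62+31=93
- B+E: volume 6+6=12, value 31+59=90
Best: $121.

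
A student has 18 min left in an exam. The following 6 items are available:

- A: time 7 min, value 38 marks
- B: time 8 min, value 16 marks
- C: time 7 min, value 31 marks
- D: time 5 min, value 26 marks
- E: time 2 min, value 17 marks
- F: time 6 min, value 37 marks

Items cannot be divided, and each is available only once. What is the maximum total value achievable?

Check high-value combinations within 18 min:
- A+D+F: time 7+5+6=18, value 38+26+37=101
- C+D+F: time 7+5+6=18, value 31+26+37=94
- A+E+F: time 7+2+6=15, value 38+17+37=92
- A+C+E: time 7+7+2=16, value 38+31+17=86
Best: 101 marks.

101 marks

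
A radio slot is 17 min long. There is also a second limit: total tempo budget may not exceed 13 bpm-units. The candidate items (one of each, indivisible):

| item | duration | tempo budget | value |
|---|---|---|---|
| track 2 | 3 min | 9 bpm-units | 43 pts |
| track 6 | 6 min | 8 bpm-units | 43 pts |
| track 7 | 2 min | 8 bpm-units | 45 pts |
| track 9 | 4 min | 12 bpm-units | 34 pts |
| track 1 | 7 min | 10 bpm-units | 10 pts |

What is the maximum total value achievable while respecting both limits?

Feasible sets respecting both limits:
- track 7: duration 2, tempo budget 8, value 45
- track 2: duration 3, tempo budget 9, value 43
- track 6: duration 6, tempo budget 8, value 43
- track 9: duration 4, tempo budget 12, value 34
Best: 45 pts.

45 pts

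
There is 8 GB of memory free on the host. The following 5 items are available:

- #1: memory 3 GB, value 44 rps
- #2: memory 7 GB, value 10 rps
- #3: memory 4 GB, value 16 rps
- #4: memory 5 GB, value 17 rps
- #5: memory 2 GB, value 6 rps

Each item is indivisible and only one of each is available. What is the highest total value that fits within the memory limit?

Check high-value combinations within 8 GB:
- #1+#4: memory 3+5=8, value 44+17=61
- #1+#3: memory 3+4=7, value 44+16=60
- #1+#5: memory 3+2=5, value 44+6=50
- #1: memory 3, value 44
- #4+#5: memory 5+2=7, value 17+6=23
Best: 61 rps.

61 rps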